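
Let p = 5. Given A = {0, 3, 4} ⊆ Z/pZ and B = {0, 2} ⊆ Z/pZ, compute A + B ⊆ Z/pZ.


Work in Z/5Z: reduce every sum a + b modulo 5.
Enumerate all 6 pairs:
a = 0: 0+0=0, 0+2=2
a = 3: 3+0=3, 3+2=0
a = 4: 4+0=4, 4+2=1
Distinct residues collected: {0, 1, 2, 3, 4}
|A + B| = 5 (out of 5 total residues).

A + B = {0, 1, 2, 3, 4}


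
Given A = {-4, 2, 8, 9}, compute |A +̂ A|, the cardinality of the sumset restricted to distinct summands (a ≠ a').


Restricted sumset: A +̂ A = {a + a' : a ∈ A, a' ∈ A, a ≠ a'}.
Equivalently, take A + A and drop any sum 2a that is achievable ONLY as a + a for a ∈ A (i.e. sums representable only with equal summands).
Enumerate pairs (a, a') with a < a' (symmetric, so each unordered pair gives one sum; this covers all a ≠ a'):
  -4 + 2 = -2
  -4 + 8 = 4
  -4 + 9 = 5
  2 + 8 = 10
  2 + 9 = 11
  8 + 9 = 17
Collected distinct sums: {-2, 4, 5, 10, 11, 17}
|A +̂ A| = 6
(Reference bound: |A +̂ A| ≥ 2|A| - 3 for |A| ≥ 2, with |A| = 4 giving ≥ 5.)

|A +̂ A| = 6


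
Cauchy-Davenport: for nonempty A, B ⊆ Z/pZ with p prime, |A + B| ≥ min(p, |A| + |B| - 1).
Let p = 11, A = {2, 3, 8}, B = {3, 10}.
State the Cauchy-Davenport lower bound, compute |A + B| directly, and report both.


Cauchy-Davenport: |A + B| ≥ min(p, |A| + |B| - 1) for A, B nonempty in Z/pZ.
|A| = 3, |B| = 2, p = 11.
CD lower bound = min(11, 3 + 2 - 1) = min(11, 4) = 4.
Compute A + B mod 11 directly:
a = 2: 2+3=5, 2+10=1
a = 3: 3+3=6, 3+10=2
a = 8: 8+3=0, 8+10=7
A + B = {0, 1, 2, 5, 6, 7}, so |A + B| = 6.
Verify: 6 ≥ 4? Yes ✓.

CD lower bound = 4, actual |A + B| = 6.


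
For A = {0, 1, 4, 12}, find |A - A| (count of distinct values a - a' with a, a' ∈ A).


A - A = {a - a' : a, a' ∈ A}; |A| = 4.
Bounds: 2|A|-1 ≤ |A - A| ≤ |A|² - |A| + 1, i.e. 7 ≤ |A - A| ≤ 13.
Note: 0 ∈ A - A always (from a - a). The set is symmetric: if d ∈ A - A then -d ∈ A - A.
Enumerate nonzero differences d = a - a' with a > a' (then include -d):
Positive differences: {1, 3, 4, 8, 11, 12}
Full difference set: {0} ∪ (positive diffs) ∪ (negative diffs).
|A - A| = 1 + 2·6 = 13 (matches direct enumeration: 13).

|A - A| = 13


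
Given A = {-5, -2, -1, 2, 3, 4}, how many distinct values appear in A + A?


A + A = {a + a' : a, a' ∈ A}; |A| = 6.
General bounds: 2|A| - 1 ≤ |A + A| ≤ |A|(|A|+1)/2, i.e. 11 ≤ |A + A| ≤ 21.
Lower bound 2|A|-1 is attained iff A is an arithmetic progression.
Enumerate sums a + a' for a ≤ a' (symmetric, so this suffices):
a = -5: -5+-5=-10, -5+-2=-7, -5+-1=-6, -5+2=-3, -5+3=-2, -5+4=-1
a = -2: -2+-2=-4, -2+-1=-3, -2+2=0, -2+3=1, -2+4=2
a = -1: -1+-1=-2, -1+2=1, -1+3=2, -1+4=3
a = 2: 2+2=4, 2+3=5, 2+4=6
a = 3: 3+3=6, 3+4=7
a = 4: 4+4=8
Distinct sums: {-10, -7, -6, -4, -3, -2, -1, 0, 1, 2, 3, 4, 5, 6, 7, 8}
|A + A| = 16

|A + A| = 16


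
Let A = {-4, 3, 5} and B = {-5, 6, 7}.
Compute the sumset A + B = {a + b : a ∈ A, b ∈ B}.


A + B = {a + b : a ∈ A, b ∈ B}.
Enumerate all |A|·|B| = 3·3 = 9 pairs (a, b) and collect distinct sums.
a = -4: -4+-5=-9, -4+6=2, -4+7=3
a = 3: 3+-5=-2, 3+6=9, 3+7=10
a = 5: 5+-5=0, 5+6=11, 5+7=12
Collecting distinct sums: A + B = {-9, -2, 0, 2, 3, 9, 10, 11, 12}
|A + B| = 9

A + B = {-9, -2, 0, 2, 3, 9, 10, 11, 12}


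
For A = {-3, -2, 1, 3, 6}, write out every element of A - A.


A - A = {a - a' : a, a' ∈ A}.
Compute a - a' for each ordered pair (a, a'):
a = -3: -3--3=0, -3--2=-1, -3-1=-4, -3-3=-6, -3-6=-9
a = -2: -2--3=1, -2--2=0, -2-1=-3, -2-3=-5, -2-6=-8
a = 1: 1--3=4, 1--2=3, 1-1=0, 1-3=-2, 1-6=-5
a = 3: 3--3=6, 3--2=5, 3-1=2, 3-3=0, 3-6=-3
a = 6: 6--3=9, 6--2=8, 6-1=5, 6-3=3, 6-6=0
Collecting distinct values (and noting 0 appears from a-a):
A - A = {-9, -8, -6, -5, -4, -3, -2, -1, 0, 1, 2, 3, 4, 5, 6, 8, 9}
|A - A| = 17

A - A = {-9, -8, -6, -5, -4, -3, -2, -1, 0, 1, 2, 3, 4, 5, 6, 8, 9}


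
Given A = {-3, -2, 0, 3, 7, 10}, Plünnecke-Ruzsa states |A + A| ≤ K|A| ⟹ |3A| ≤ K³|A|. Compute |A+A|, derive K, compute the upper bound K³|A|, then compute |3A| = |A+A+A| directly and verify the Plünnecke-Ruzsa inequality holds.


|A| = 6.
Step 1: Compute A + A by enumerating all 36 pairs.
A + A = {-6, -5, -4, -3, -2, 0, 1, 3, 4, 5, 6, 7, 8, 10, 13, 14, 17, 20}, so |A + A| = 18.
Step 2: Doubling constant K = |A + A|/|A| = 18/6 = 18/6 ≈ 3.0000.
Step 3: Plünnecke-Ruzsa gives |3A| ≤ K³·|A| = (3.0000)³ · 6 ≈ 162.0000.
Step 4: Compute 3A = A + A + A directly by enumerating all triples (a,b,c) ∈ A³; |3A| = 34.
Step 5: Check 34 ≤ 162.0000? Yes ✓.

K = 18/6, Plünnecke-Ruzsa bound K³|A| ≈ 162.0000, |3A| = 34, inequality holds.


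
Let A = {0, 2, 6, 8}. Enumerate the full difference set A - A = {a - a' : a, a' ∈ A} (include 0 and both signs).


A - A = {a - a' : a, a' ∈ A}.
Compute a - a' for each ordered pair (a, a'):
a = 0: 0-0=0, 0-2=-2, 0-6=-6, 0-8=-8
a = 2: 2-0=2, 2-2=0, 2-6=-4, 2-8=-6
a = 6: 6-0=6, 6-2=4, 6-6=0, 6-8=-2
a = 8: 8-0=8, 8-2=6, 8-6=2, 8-8=0
Collecting distinct values (and noting 0 appears from a-a):
A - A = {-8, -6, -4, -2, 0, 2, 4, 6, 8}
|A - A| = 9

A - A = {-8, -6, -4, -2, 0, 2, 4, 6, 8}


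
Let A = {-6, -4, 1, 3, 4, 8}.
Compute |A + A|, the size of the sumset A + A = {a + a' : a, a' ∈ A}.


A + A = {a + a' : a, a' ∈ A}; |A| = 6.
General bounds: 2|A| - 1 ≤ |A + A| ≤ |A|(|A|+1)/2, i.e. 11 ≤ |A + A| ≤ 21.
Lower bound 2|A|-1 is attained iff A is an arithmetic progression.
Enumerate sums a + a' for a ≤ a' (symmetric, so this suffices):
a = -6: -6+-6=-12, -6+-4=-10, -6+1=-5, -6+3=-3, -6+4=-2, -6+8=2
a = -4: -4+-4=-8, -4+1=-3, -4+3=-1, -4+4=0, -4+8=4
a = 1: 1+1=2, 1+3=4, 1+4=5, 1+8=9
a = 3: 3+3=6, 3+4=7, 3+8=11
a = 4: 4+4=8, 4+8=12
a = 8: 8+8=16
Distinct sums: {-12, -10, -8, -5, -3, -2, -1, 0, 2, 4, 5, 6, 7, 8, 9, 11, 12, 16}
|A + A| = 18

|A + A| = 18


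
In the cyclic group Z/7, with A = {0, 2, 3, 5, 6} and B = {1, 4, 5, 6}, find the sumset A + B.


Work in Z/7Z: reduce every sum a + b modulo 7.
Enumerate all 20 pairs:
a = 0: 0+1=1, 0+4=4, 0+5=5, 0+6=6
a = 2: 2+1=3, 2+4=6, 2+5=0, 2+6=1
a = 3: 3+1=4, 3+4=0, 3+5=1, 3+6=2
a = 5: 5+1=6, 5+4=2, 5+5=3, 5+6=4
a = 6: 6+1=0, 6+4=3, 6+5=4, 6+6=5
Distinct residues collected: {0, 1, 2, 3, 4, 5, 6}
|A + B| = 7 (out of 7 total residues).

A + B = {0, 1, 2, 3, 4, 5, 6}


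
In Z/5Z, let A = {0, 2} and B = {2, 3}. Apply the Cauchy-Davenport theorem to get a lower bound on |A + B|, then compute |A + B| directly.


Cauchy-Davenport: |A + B| ≥ min(p, |A| + |B| - 1) for A, B nonempty in Z/pZ.
|A| = 2, |B| = 2, p = 5.
CD lower bound = min(5, 2 + 2 - 1) = min(5, 3) = 3.
Compute A + B mod 5 directly:
a = 0: 0+2=2, 0+3=3
a = 2: 2+2=4, 2+3=0
A + B = {0, 2, 3, 4}, so |A + B| = 4.
Verify: 4 ≥ 3? Yes ✓.

CD lower bound = 3, actual |A + B| = 4.


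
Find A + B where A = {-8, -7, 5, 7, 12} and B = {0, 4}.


A + B = {a + b : a ∈ A, b ∈ B}.
Enumerate all |A|·|B| = 5·2 = 10 pairs (a, b) and collect distinct sums.
a = -8: -8+0=-8, -8+4=-4
a = -7: -7+0=-7, -7+4=-3
a = 5: 5+0=5, 5+4=9
a = 7: 7+0=7, 7+4=11
a = 12: 12+0=12, 12+4=16
Collecting distinct sums: A + B = {-8, -7, -4, -3, 5, 7, 9, 11, 12, 16}
|A + B| = 10

A + B = {-8, -7, -4, -3, 5, 7, 9, 11, 12, 16}


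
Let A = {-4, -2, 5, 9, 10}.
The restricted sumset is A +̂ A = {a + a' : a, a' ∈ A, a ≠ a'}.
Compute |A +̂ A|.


Restricted sumset: A +̂ A = {a + a' : a ∈ A, a' ∈ A, a ≠ a'}.
Equivalently, take A + A and drop any sum 2a that is achievable ONLY as a + a for a ∈ A (i.e. sums representable only with equal summands).
Enumerate pairs (a, a') with a < a' (symmetric, so each unordered pair gives one sum; this covers all a ≠ a'):
  -4 + -2 = -6
  -4 + 5 = 1
  -4 + 9 = 5
  -4 + 10 = 6
  -2 + 5 = 3
  -2 + 9 = 7
  -2 + 10 = 8
  5 + 9 = 14
  5 + 10 = 15
  9 + 10 = 19
Collected distinct sums: {-6, 1, 3, 5, 6, 7, 8, 14, 15, 19}
|A +̂ A| = 10
(Reference bound: |A +̂ A| ≥ 2|A| - 3 for |A| ≥ 2, with |A| = 5 giving ≥ 7.)

|A +̂ A| = 10


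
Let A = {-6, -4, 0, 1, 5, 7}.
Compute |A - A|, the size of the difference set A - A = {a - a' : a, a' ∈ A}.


A - A = {a - a' : a, a' ∈ A}; |A| = 6.
Bounds: 2|A|-1 ≤ |A - A| ≤ |A|² - |A| + 1, i.e. 11 ≤ |A - A| ≤ 31.
Note: 0 ∈ A - A always (from a - a). The set is symmetric: if d ∈ A - A then -d ∈ A - A.
Enumerate nonzero differences d = a - a' with a > a' (then include -d):
Positive differences: {1, 2, 4, 5, 6, 7, 9, 11, 13}
Full difference set: {0} ∪ (positive diffs) ∪ (negative diffs).
|A - A| = 1 + 2·9 = 19 (matches direct enumeration: 19).

|A - A| = 19


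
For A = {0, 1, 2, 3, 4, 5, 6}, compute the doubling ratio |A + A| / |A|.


|A| = 7.
Compute A + A by enumerating all 49 pairs.
A + A = {0, 1, 2, 3, 4, 5, 6, 7, 8, 9, 10, 11, 12}, so |A + A| = 13.
K = |A + A| / |A| = 13/7 (already in lowest terms) ≈ 1.8571.
Reference: AP of size 7 gives K = 13/7 ≈ 1.8571; a fully generic set of size 7 gives K ≈ 4.0000.

|A| = 7, |A + A| = 13, K = 13/7.


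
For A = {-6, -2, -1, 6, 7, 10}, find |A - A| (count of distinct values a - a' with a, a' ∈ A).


A - A = {a - a' : a, a' ∈ A}; |A| = 6.
Bounds: 2|A|-1 ≤ |A - A| ≤ |A|² - |A| + 1, i.e. 11 ≤ |A - A| ≤ 31.
Note: 0 ∈ A - A always (from a - a). The set is symmetric: if d ∈ A - A then -d ∈ A - A.
Enumerate nonzero differences d = a - a' with a > a' (then include -d):
Positive differences: {1, 3, 4, 5, 7, 8, 9, 11, 12, 13, 16}
Full difference set: {0} ∪ (positive diffs) ∪ (negative diffs).
|A - A| = 1 + 2·11 = 23 (matches direct enumeration: 23).

|A - A| = 23


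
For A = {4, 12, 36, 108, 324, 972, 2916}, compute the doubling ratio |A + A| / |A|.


|A| = 7.
Compute A + A by enumerating all 49 pairs.
A + A = {8, 16, 24, 40, 48, 72, 112, 120, 144, 216, 328, 336, 360, 432, 648, 976, 984, 1008, 1080, 1296, 1944, 2920, 2928, 2952, 3024, 3240, 3888, 5832}, so |A + A| = 28.
K = |A + A| / |A| = 28/7 = 4/1 ≈ 4.0000.
Reference: AP of size 7 gives K = 13/7 ≈ 1.8571; a fully generic set of size 7 gives K ≈ 4.0000.

|A| = 7, |A + A| = 28, K = 28/7 = 4/1.


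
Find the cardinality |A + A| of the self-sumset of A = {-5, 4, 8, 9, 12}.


A + A = {a + a' : a, a' ∈ A}; |A| = 5.
General bounds: 2|A| - 1 ≤ |A + A| ≤ |A|(|A|+1)/2, i.e. 9 ≤ |A + A| ≤ 15.
Lower bound 2|A|-1 is attained iff A is an arithmetic progression.
Enumerate sums a + a' for a ≤ a' (symmetric, so this suffices):
a = -5: -5+-5=-10, -5+4=-1, -5+8=3, -5+9=4, -5+12=7
a = 4: 4+4=8, 4+8=12, 4+9=13, 4+12=16
a = 8: 8+8=16, 8+9=17, 8+12=20
a = 9: 9+9=18, 9+12=21
a = 12: 12+12=24
Distinct sums: {-10, -1, 3, 4, 7, 8, 12, 13, 16, 17, 18, 20, 21, 24}
|A + A| = 14

|A + A| = 14


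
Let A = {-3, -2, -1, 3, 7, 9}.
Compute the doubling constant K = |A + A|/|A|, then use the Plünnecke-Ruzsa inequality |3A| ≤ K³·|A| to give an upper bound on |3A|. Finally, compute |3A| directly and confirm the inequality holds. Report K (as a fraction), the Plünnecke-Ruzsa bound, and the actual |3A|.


|A| = 6.
Step 1: Compute A + A by enumerating all 36 pairs.
A + A = {-6, -5, -4, -3, -2, 0, 1, 2, 4, 5, 6, 7, 8, 10, 12, 14, 16, 18}, so |A + A| = 18.
Step 2: Doubling constant K = |A + A|/|A| = 18/6 = 18/6 ≈ 3.0000.
Step 3: Plünnecke-Ruzsa gives |3A| ≤ K³·|A| = (3.0000)³ · 6 ≈ 162.0000.
Step 4: Compute 3A = A + A + A directly by enumerating all triples (a,b,c) ∈ A³; |3A| = 32.
Step 5: Check 32 ≤ 162.0000? Yes ✓.

K = 18/6, Plünnecke-Ruzsa bound K³|A| ≈ 162.0000, |3A| = 32, inequality holds.


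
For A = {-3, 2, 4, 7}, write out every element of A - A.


A - A = {a - a' : a, a' ∈ A}.
Compute a - a' for each ordered pair (a, a'):
a = -3: -3--3=0, -3-2=-5, -3-4=-7, -3-7=-10
a = 2: 2--3=5, 2-2=0, 2-4=-2, 2-7=-5
a = 4: 4--3=7, 4-2=2, 4-4=0, 4-7=-3
a = 7: 7--3=10, 7-2=5, 7-4=3, 7-7=0
Collecting distinct values (and noting 0 appears from a-a):
A - A = {-10, -7, -5, -3, -2, 0, 2, 3, 5, 7, 10}
|A - A| = 11

A - A = {-10, -7, -5, -3, -2, 0, 2, 3, 5, 7, 10}


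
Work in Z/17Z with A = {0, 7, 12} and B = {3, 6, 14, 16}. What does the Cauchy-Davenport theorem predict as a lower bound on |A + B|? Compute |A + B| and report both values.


Cauchy-Davenport: |A + B| ≥ min(p, |A| + |B| - 1) for A, B nonempty in Z/pZ.
|A| = 3, |B| = 4, p = 17.
CD lower bound = min(17, 3 + 4 - 1) = min(17, 6) = 6.
Compute A + B mod 17 directly:
a = 0: 0+3=3, 0+6=6, 0+14=14, 0+16=16
a = 7: 7+3=10, 7+6=13, 7+14=4, 7+16=6
a = 12: 12+3=15, 12+6=1, 12+14=9, 12+16=11
A + B = {1, 3, 4, 6, 9, 10, 11, 13, 14, 15, 16}, so |A + B| = 11.
Verify: 11 ≥ 6? Yes ✓.

CD lower bound = 6, actual |A + B| = 11.


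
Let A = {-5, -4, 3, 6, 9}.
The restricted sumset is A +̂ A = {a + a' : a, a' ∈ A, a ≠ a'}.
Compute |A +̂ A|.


Restricted sumset: A +̂ A = {a + a' : a ∈ A, a' ∈ A, a ≠ a'}.
Equivalently, take A + A and drop any sum 2a that is achievable ONLY as a + a for a ∈ A (i.e. sums representable only with equal summands).
Enumerate pairs (a, a') with a < a' (symmetric, so each unordered pair gives one sum; this covers all a ≠ a'):
  -5 + -4 = -9
  -5 + 3 = -2
  -5 + 6 = 1
  -5 + 9 = 4
  -4 + 3 = -1
  -4 + 6 = 2
  -4 + 9 = 5
  3 + 6 = 9
  3 + 9 = 12
  6 + 9 = 15
Collected distinct sums: {-9, -2, -1, 1, 2, 4, 5, 9, 12, 15}
|A +̂ A| = 10
(Reference bound: |A +̂ A| ≥ 2|A| - 3 for |A| ≥ 2, with |A| = 5 giving ≥ 7.)

|A +̂ A| = 10


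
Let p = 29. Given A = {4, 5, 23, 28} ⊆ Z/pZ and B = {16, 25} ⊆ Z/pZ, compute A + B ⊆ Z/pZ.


Work in Z/29Z: reduce every sum a + b modulo 29.
Enumerate all 8 pairs:
a = 4: 4+16=20, 4+25=0
a = 5: 5+16=21, 5+25=1
a = 23: 23+16=10, 23+25=19
a = 28: 28+16=15, 28+25=24
Distinct residues collected: {0, 1, 10, 15, 19, 20, 21, 24}
|A + B| = 8 (out of 29 total residues).

A + B = {0, 1, 10, 15, 19, 20, 21, 24}


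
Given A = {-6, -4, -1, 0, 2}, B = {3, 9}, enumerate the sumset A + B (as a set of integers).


A + B = {a + b : a ∈ A, b ∈ B}.
Enumerate all |A|·|B| = 5·2 = 10 pairs (a, b) and collect distinct sums.
a = -6: -6+3=-3, -6+9=3
a = -4: -4+3=-1, -4+9=5
a = -1: -1+3=2, -1+9=8
a = 0: 0+3=3, 0+9=9
a = 2: 2+3=5, 2+9=11
Collecting distinct sums: A + B = {-3, -1, 2, 3, 5, 8, 9, 11}
|A + B| = 8

A + B = {-3, -1, 2, 3, 5, 8, 9, 11}


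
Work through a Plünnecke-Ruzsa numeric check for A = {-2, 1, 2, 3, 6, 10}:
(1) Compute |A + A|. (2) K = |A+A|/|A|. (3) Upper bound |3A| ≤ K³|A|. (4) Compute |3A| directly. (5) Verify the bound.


|A| = 6.
Step 1: Compute A + A by enumerating all 36 pairs.
A + A = {-4, -1, 0, 1, 2, 3, 4, 5, 6, 7, 8, 9, 11, 12, 13, 16, 20}, so |A + A| = 17.
Step 2: Doubling constant K = |A + A|/|A| = 17/6 = 17/6 ≈ 2.8333.
Step 3: Plünnecke-Ruzsa gives |3A| ≤ K³·|A| = (2.8333)³ · 6 ≈ 136.4722.
Step 4: Compute 3A = A + A + A directly by enumerating all triples (a,b,c) ∈ A³; |3A| = 29.
Step 5: Check 29 ≤ 136.4722? Yes ✓.

K = 17/6, Plünnecke-Ruzsa bound K³|A| ≈ 136.4722, |3A| = 29, inequality holds.


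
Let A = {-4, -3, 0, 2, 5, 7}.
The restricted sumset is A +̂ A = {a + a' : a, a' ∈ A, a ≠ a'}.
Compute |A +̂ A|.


Restricted sumset: A +̂ A = {a + a' : a ∈ A, a' ∈ A, a ≠ a'}.
Equivalently, take A + A and drop any sum 2a that is achievable ONLY as a + a for a ∈ A (i.e. sums representable only with equal summands).
Enumerate pairs (a, a') with a < a' (symmetric, so each unordered pair gives one sum; this covers all a ≠ a'):
  -4 + -3 = -7
  -4 + 0 = -4
  -4 + 2 = -2
  -4 + 5 = 1
  -4 + 7 = 3
  -3 + 0 = -3
  -3 + 2 = -1
  -3 + 5 = 2
  -3 + 7 = 4
  0 + 2 = 2
  0 + 5 = 5
  0 + 7 = 7
  2 + 5 = 7
  2 + 7 = 9
  5 + 7 = 12
Collected distinct sums: {-7, -4, -3, -2, -1, 1, 2, 3, 4, 5, 7, 9, 12}
|A +̂ A| = 13
(Reference bound: |A +̂ A| ≥ 2|A| - 3 for |A| ≥ 2, with |A| = 6 giving ≥ 9.)

|A +̂ A| = 13


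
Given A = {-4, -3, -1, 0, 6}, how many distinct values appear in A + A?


A + A = {a + a' : a, a' ∈ A}; |A| = 5.
General bounds: 2|A| - 1 ≤ |A + A| ≤ |A|(|A|+1)/2, i.e. 9 ≤ |A + A| ≤ 15.
Lower bound 2|A|-1 is attained iff A is an arithmetic progression.
Enumerate sums a + a' for a ≤ a' (symmetric, so this suffices):
a = -4: -4+-4=-8, -4+-3=-7, -4+-1=-5, -4+0=-4, -4+6=2
a = -3: -3+-3=-6, -3+-1=-4, -3+0=-3, -3+6=3
a = -1: -1+-1=-2, -1+0=-1, -1+6=5
a = 0: 0+0=0, 0+6=6
a = 6: 6+6=12
Distinct sums: {-8, -7, -6, -5, -4, -3, -2, -1, 0, 2, 3, 5, 6, 12}
|A + A| = 14

|A + A| = 14


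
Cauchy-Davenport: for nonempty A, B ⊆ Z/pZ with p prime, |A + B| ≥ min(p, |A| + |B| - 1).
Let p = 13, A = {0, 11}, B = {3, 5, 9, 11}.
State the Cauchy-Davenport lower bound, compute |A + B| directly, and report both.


Cauchy-Davenport: |A + B| ≥ min(p, |A| + |B| - 1) for A, B nonempty in Z/pZ.
|A| = 2, |B| = 4, p = 13.
CD lower bound = min(13, 2 + 4 - 1) = min(13, 5) = 5.
Compute A + B mod 13 directly:
a = 0: 0+3=3, 0+5=5, 0+9=9, 0+11=11
a = 11: 11+3=1, 11+5=3, 11+9=7, 11+11=9
A + B = {1, 3, 5, 7, 9, 11}, so |A + B| = 6.
Verify: 6 ≥ 5? Yes ✓.

CD lower bound = 5, actual |A + B| = 6.


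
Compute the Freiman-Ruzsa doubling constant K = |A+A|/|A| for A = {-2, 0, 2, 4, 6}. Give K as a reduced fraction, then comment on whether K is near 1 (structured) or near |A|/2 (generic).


|A| = 5.
Compute A + A by enumerating all 25 pairs.
A + A = {-4, -2, 0, 2, 4, 6, 8, 10, 12}, so |A + A| = 9.
K = |A + A| / |A| = 9/5 (already in lowest terms) ≈ 1.8000.
Reference: AP of size 5 gives K = 9/5 ≈ 1.8000; a fully generic set of size 5 gives K ≈ 3.0000.

|A| = 5, |A + A| = 9, K = 9/5.


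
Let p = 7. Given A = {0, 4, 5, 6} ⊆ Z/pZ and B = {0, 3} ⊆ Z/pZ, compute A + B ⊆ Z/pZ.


Work in Z/7Z: reduce every sum a + b modulo 7.
Enumerate all 8 pairs:
a = 0: 0+0=0, 0+3=3
a = 4: 4+0=4, 4+3=0
a = 5: 5+0=5, 5+3=1
a = 6: 6+0=6, 6+3=2
Distinct residues collected: {0, 1, 2, 3, 4, 5, 6}
|A + B| = 7 (out of 7 total residues).

A + B = {0, 1, 2, 3, 4, 5, 6}


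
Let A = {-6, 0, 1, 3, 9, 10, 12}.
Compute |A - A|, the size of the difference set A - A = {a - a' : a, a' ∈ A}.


A - A = {a - a' : a, a' ∈ A}; |A| = 7.
Bounds: 2|A|-1 ≤ |A - A| ≤ |A|² - |A| + 1, i.e. 13 ≤ |A - A| ≤ 43.
Note: 0 ∈ A - A always (from a - a). The set is symmetric: if d ∈ A - A then -d ∈ A - A.
Enumerate nonzero differences d = a - a' with a > a' (then include -d):
Positive differences: {1, 2, 3, 6, 7, 8, 9, 10, 11, 12, 15, 16, 18}
Full difference set: {0} ∪ (positive diffs) ∪ (negative diffs).
|A - A| = 1 + 2·13 = 27 (matches direct enumeration: 27).

|A - A| = 27


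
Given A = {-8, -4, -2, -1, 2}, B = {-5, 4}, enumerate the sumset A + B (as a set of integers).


A + B = {a + b : a ∈ A, b ∈ B}.
Enumerate all |A|·|B| = 5·2 = 10 pairs (a, b) and collect distinct sums.
a = -8: -8+-5=-13, -8+4=-4
a = -4: -4+-5=-9, -4+4=0
a = -2: -2+-5=-7, -2+4=2
a = -1: -1+-5=-6, -1+4=3
a = 2: 2+-5=-3, 2+4=6
Collecting distinct sums: A + B = {-13, -9, -7, -6, -4, -3, 0, 2, 3, 6}
|A + B| = 10

A + B = {-13, -9, -7, -6, -4, -3, 0, 2, 3, 6}


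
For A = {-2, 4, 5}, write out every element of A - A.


A - A = {a - a' : a, a' ∈ A}.
Compute a - a' for each ordered pair (a, a'):
a = -2: -2--2=0, -2-4=-6, -2-5=-7
a = 4: 4--2=6, 4-4=0, 4-5=-1
a = 5: 5--2=7, 5-4=1, 5-5=0
Collecting distinct values (and noting 0 appears from a-a):
A - A = {-7, -6, -1, 0, 1, 6, 7}
|A - A| = 7

A - A = {-7, -6, -1, 0, 1, 6, 7}


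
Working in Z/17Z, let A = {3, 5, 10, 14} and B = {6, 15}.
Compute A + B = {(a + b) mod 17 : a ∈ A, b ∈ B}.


Work in Z/17Z: reduce every sum a + b modulo 17.
Enumerate all 8 pairs:
a = 3: 3+6=9, 3+15=1
a = 5: 5+6=11, 5+15=3
a = 10: 10+6=16, 10+15=8
a = 14: 14+6=3, 14+15=12
Distinct residues collected: {1, 3, 8, 9, 11, 12, 16}
|A + B| = 7 (out of 17 total residues).

A + B = {1, 3, 8, 9, 11, 12, 16}


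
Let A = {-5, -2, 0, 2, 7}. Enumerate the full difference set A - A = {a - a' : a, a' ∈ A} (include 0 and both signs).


A - A = {a - a' : a, a' ∈ A}.
Compute a - a' for each ordered pair (a, a'):
a = -5: -5--5=0, -5--2=-3, -5-0=-5, -5-2=-7, -5-7=-12
a = -2: -2--5=3, -2--2=0, -2-0=-2, -2-2=-4, -2-7=-9
a = 0: 0--5=5, 0--2=2, 0-0=0, 0-2=-2, 0-7=-7
a = 2: 2--5=7, 2--2=4, 2-0=2, 2-2=0, 2-7=-5
a = 7: 7--5=12, 7--2=9, 7-0=7, 7-2=5, 7-7=0
Collecting distinct values (and noting 0 appears from a-a):
A - A = {-12, -9, -7, -5, -4, -3, -2, 0, 2, 3, 4, 5, 7, 9, 12}
|A - A| = 15

A - A = {-12, -9, -7, -5, -4, -3, -2, 0, 2, 3, 4, 5, 7, 9, 12}


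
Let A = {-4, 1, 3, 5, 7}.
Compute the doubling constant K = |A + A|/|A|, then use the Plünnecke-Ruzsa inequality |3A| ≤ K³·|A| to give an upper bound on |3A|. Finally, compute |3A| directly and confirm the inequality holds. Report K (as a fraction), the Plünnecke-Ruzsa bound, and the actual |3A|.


|A| = 5.
Step 1: Compute A + A by enumerating all 25 pairs.
A + A = {-8, -3, -1, 1, 2, 3, 4, 6, 8, 10, 12, 14}, so |A + A| = 12.
Step 2: Doubling constant K = |A + A|/|A| = 12/5 = 12/5 ≈ 2.4000.
Step 3: Plünnecke-Ruzsa gives |3A| ≤ K³·|A| = (2.4000)³ · 5 ≈ 69.1200.
Step 4: Compute 3A = A + A + A directly by enumerating all triples (a,b,c) ∈ A³; |3A| = 22.
Step 5: Check 22 ≤ 69.1200? Yes ✓.

K = 12/5, Plünnecke-Ruzsa bound K³|A| ≈ 69.1200, |3A| = 22, inequality holds.


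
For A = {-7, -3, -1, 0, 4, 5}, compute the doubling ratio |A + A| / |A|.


|A| = 6.
Compute A + A by enumerating all 36 pairs.
A + A = {-14, -10, -8, -7, -6, -4, -3, -2, -1, 0, 1, 2, 3, 4, 5, 8, 9, 10}, so |A + A| = 18.
K = |A + A| / |A| = 18/6 = 3/1 ≈ 3.0000.
Reference: AP of size 6 gives K = 11/6 ≈ 1.8333; a fully generic set of size 6 gives K ≈ 3.5000.

|A| = 6, |A + A| = 18, K = 18/6 = 3/1.


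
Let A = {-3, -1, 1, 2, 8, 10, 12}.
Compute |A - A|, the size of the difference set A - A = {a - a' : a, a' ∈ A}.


A - A = {a - a' : a, a' ∈ A}; |A| = 7.
Bounds: 2|A|-1 ≤ |A - A| ≤ |A|² - |A| + 1, i.e. 13 ≤ |A - A| ≤ 43.
Note: 0 ∈ A - A always (from a - a). The set is symmetric: if d ∈ A - A then -d ∈ A - A.
Enumerate nonzero differences d = a - a' with a > a' (then include -d):
Positive differences: {1, 2, 3, 4, 5, 6, 7, 8, 9, 10, 11, 13, 15}
Full difference set: {0} ∪ (positive diffs) ∪ (negative diffs).
|A - A| = 1 + 2·13 = 27 (matches direct enumeration: 27).

|A - A| = 27


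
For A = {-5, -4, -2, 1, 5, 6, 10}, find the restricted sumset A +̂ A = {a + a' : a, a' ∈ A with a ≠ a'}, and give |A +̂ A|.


Restricted sumset: A +̂ A = {a + a' : a ∈ A, a' ∈ A, a ≠ a'}.
Equivalently, take A + A and drop any sum 2a that is achievable ONLY as a + a for a ∈ A (i.e. sums representable only with equal summands).
Enumerate pairs (a, a') with a < a' (symmetric, so each unordered pair gives one sum; this covers all a ≠ a'):
  -5 + -4 = -9
  -5 + -2 = -7
  -5 + 1 = -4
  -5 + 5 = 0
  -5 + 6 = 1
  -5 + 10 = 5
  -4 + -2 = -6
  -4 + 1 = -3
  -4 + 5 = 1
  -4 + 6 = 2
  -4 + 10 = 6
  -2 + 1 = -1
  -2 + 5 = 3
  -2 + 6 = 4
  -2 + 10 = 8
  1 + 5 = 6
  1 + 6 = 7
  1 + 10 = 11
  5 + 6 = 11
  5 + 10 = 15
  6 + 10 = 16
Collected distinct sums: {-9, -7, -6, -4, -3, -1, 0, 1, 2, 3, 4, 5, 6, 7, 8, 11, 15, 16}
|A +̂ A| = 18
(Reference bound: |A +̂ A| ≥ 2|A| - 3 for |A| ≥ 2, with |A| = 7 giving ≥ 11.)

|A +̂ A| = 18


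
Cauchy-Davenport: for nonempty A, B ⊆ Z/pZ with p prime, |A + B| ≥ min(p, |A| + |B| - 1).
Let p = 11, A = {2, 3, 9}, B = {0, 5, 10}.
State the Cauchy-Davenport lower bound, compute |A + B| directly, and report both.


Cauchy-Davenport: |A + B| ≥ min(p, |A| + |B| - 1) for A, B nonempty in Z/pZ.
|A| = 3, |B| = 3, p = 11.
CD lower bound = min(11, 3 + 3 - 1) = min(11, 5) = 5.
Compute A + B mod 11 directly:
a = 2: 2+0=2, 2+5=7, 2+10=1
a = 3: 3+0=3, 3+5=8, 3+10=2
a = 9: 9+0=9, 9+5=3, 9+10=8
A + B = {1, 2, 3, 7, 8, 9}, so |A + B| = 6.
Verify: 6 ≥ 5? Yes ✓.

CD lower bound = 5, actual |A + B| = 6.


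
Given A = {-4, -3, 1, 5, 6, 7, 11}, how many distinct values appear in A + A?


A + A = {a + a' : a, a' ∈ A}; |A| = 7.
General bounds: 2|A| - 1 ≤ |A + A| ≤ |A|(|A|+1)/2, i.e. 13 ≤ |A + A| ≤ 28.
Lower bound 2|A|-1 is attained iff A is an arithmetic progression.
Enumerate sums a + a' for a ≤ a' (symmetric, so this suffices):
a = -4: -4+-4=-8, -4+-3=-7, -4+1=-3, -4+5=1, -4+6=2, -4+7=3, -4+11=7
a = -3: -3+-3=-6, -3+1=-2, -3+5=2, -3+6=3, -3+7=4, -3+11=8
a = 1: 1+1=2, 1+5=6, 1+6=7, 1+7=8, 1+11=12
a = 5: 5+5=10, 5+6=11, 5+7=12, 5+11=16
a = 6: 6+6=12, 6+7=13, 6+11=17
a = 7: 7+7=14, 7+11=18
a = 11: 11+11=22
Distinct sums: {-8, -7, -6, -3, -2, 1, 2, 3, 4, 6, 7, 8, 10, 11, 12, 13, 14, 16, 17, 18, 22}
|A + A| = 21

|A + A| = 21


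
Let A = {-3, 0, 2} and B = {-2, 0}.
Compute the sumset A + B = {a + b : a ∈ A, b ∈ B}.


A + B = {a + b : a ∈ A, b ∈ B}.
Enumerate all |A|·|B| = 3·2 = 6 pairs (a, b) and collect distinct sums.
a = -3: -3+-2=-5, -3+0=-3
a = 0: 0+-2=-2, 0+0=0
a = 2: 2+-2=0, 2+0=2
Collecting distinct sums: A + B = {-5, -3, -2, 0, 2}
|A + B| = 5

A + B = {-5, -3, -2, 0, 2}


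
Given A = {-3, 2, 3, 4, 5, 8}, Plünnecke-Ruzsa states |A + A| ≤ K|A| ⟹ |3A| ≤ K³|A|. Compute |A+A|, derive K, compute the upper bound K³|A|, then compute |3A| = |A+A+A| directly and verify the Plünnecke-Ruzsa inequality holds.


|A| = 6.
Step 1: Compute A + A by enumerating all 36 pairs.
A + A = {-6, -1, 0, 1, 2, 4, 5, 6, 7, 8, 9, 10, 11, 12, 13, 16}, so |A + A| = 16.
Step 2: Doubling constant K = |A + A|/|A| = 16/6 = 16/6 ≈ 2.6667.
Step 3: Plünnecke-Ruzsa gives |3A| ≤ K³·|A| = (2.6667)³ · 6 ≈ 113.7778.
Step 4: Compute 3A = A + A + A directly by enumerating all triples (a,b,c) ∈ A³; |3A| = 27.
Step 5: Check 27 ≤ 113.7778? Yes ✓.

K = 16/6, Plünnecke-Ruzsa bound K³|A| ≈ 113.7778, |3A| = 27, inequality holds.


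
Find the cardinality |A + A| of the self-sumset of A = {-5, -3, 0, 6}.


A + A = {a + a' : a, a' ∈ A}; |A| = 4.
General bounds: 2|A| - 1 ≤ |A + A| ≤ |A|(|A|+1)/2, i.e. 7 ≤ |A + A| ≤ 10.
Lower bound 2|A|-1 is attained iff A is an arithmetic progression.
Enumerate sums a + a' for a ≤ a' (symmetric, so this suffices):
a = -5: -5+-5=-10, -5+-3=-8, -5+0=-5, -5+6=1
a = -3: -3+-3=-6, -3+0=-3, -3+6=3
a = 0: 0+0=0, 0+6=6
a = 6: 6+6=12
Distinct sums: {-10, -8, -6, -5, -3, 0, 1, 3, 6, 12}
|A + A| = 10

|A + A| = 10


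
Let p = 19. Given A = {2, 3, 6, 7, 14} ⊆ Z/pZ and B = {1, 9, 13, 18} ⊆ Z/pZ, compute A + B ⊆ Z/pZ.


Work in Z/19Z: reduce every sum a + b modulo 19.
Enumerate all 20 pairs:
a = 2: 2+1=3, 2+9=11, 2+13=15, 2+18=1
a = 3: 3+1=4, 3+9=12, 3+13=16, 3+18=2
a = 6: 6+1=7, 6+9=15, 6+13=0, 6+18=5
a = 7: 7+1=8, 7+9=16, 7+13=1, 7+18=6
a = 14: 14+1=15, 14+9=4, 14+13=8, 14+18=13
Distinct residues collected: {0, 1, 2, 3, 4, 5, 6, 7, 8, 11, 12, 13, 15, 16}
|A + B| = 14 (out of 19 total residues).

A + B = {0, 1, 2, 3, 4, 5, 6, 7, 8, 11, 12, 13, 15, 16}


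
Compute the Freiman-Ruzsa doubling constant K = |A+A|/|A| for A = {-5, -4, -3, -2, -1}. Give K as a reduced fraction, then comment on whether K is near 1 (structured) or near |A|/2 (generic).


|A| = 5.
Compute A + A by enumerating all 25 pairs.
A + A = {-10, -9, -8, -7, -6, -5, -4, -3, -2}, so |A + A| = 9.
K = |A + A| / |A| = 9/5 (already in lowest terms) ≈ 1.8000.
Reference: AP of size 5 gives K = 9/5 ≈ 1.8000; a fully generic set of size 5 gives K ≈ 3.0000.

|A| = 5, |A + A| = 9, K = 9/5.


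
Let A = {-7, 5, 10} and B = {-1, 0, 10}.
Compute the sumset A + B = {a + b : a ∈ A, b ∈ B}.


A + B = {a + b : a ∈ A, b ∈ B}.
Enumerate all |A|·|B| = 3·3 = 9 pairs (a, b) and collect distinct sums.
a = -7: -7+-1=-8, -7+0=-7, -7+10=3
a = 5: 5+-1=4, 5+0=5, 5+10=15
a = 10: 10+-1=9, 10+0=10, 10+10=20
Collecting distinct sums: A + B = {-8, -7, 3, 4, 5, 9, 10, 15, 20}
|A + B| = 9

A + B = {-8, -7, 3, 4, 5, 9, 10, 15, 20}


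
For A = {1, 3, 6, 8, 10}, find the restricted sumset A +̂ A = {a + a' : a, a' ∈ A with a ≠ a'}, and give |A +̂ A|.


Restricted sumset: A +̂ A = {a + a' : a ∈ A, a' ∈ A, a ≠ a'}.
Equivalently, take A + A and drop any sum 2a that is achievable ONLY as a + a for a ∈ A (i.e. sums representable only with equal summands).
Enumerate pairs (a, a') with a < a' (symmetric, so each unordered pair gives one sum; this covers all a ≠ a'):
  1 + 3 = 4
  1 + 6 = 7
  1 + 8 = 9
  1 + 10 = 11
  3 + 6 = 9
  3 + 8 = 11
  3 + 10 = 13
  6 + 8 = 14
  6 + 10 = 16
  8 + 10 = 18
Collected distinct sums: {4, 7, 9, 11, 13, 14, 16, 18}
|A +̂ A| = 8
(Reference bound: |A +̂ A| ≥ 2|A| - 3 for |A| ≥ 2, with |A| = 5 giving ≥ 7.)

|A +̂ A| = 8


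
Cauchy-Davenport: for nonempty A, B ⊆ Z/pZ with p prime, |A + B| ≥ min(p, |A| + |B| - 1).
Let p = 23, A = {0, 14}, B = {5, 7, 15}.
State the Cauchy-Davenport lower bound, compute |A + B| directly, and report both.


Cauchy-Davenport: |A + B| ≥ min(p, |A| + |B| - 1) for A, B nonempty in Z/pZ.
|A| = 2, |B| = 3, p = 23.
CD lower bound = min(23, 2 + 3 - 1) = min(23, 4) = 4.
Compute A + B mod 23 directly:
a = 0: 0+5=5, 0+7=7, 0+15=15
a = 14: 14+5=19, 14+7=21, 14+15=6
A + B = {5, 6, 7, 15, 19, 21}, so |A + B| = 6.
Verify: 6 ≥ 4? Yes ✓.

CD lower bound = 4, actual |A + B| = 6.


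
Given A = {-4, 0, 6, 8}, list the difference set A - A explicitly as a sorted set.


A - A = {a - a' : a, a' ∈ A}.
Compute a - a' for each ordered pair (a, a'):
a = -4: -4--4=0, -4-0=-4, -4-6=-10, -4-8=-12
a = 0: 0--4=4, 0-0=0, 0-6=-6, 0-8=-8
a = 6: 6--4=10, 6-0=6, 6-6=0, 6-8=-2
a = 8: 8--4=12, 8-0=8, 8-6=2, 8-8=0
Collecting distinct values (and noting 0 appears from a-a):
A - A = {-12, -10, -8, -6, -4, -2, 0, 2, 4, 6, 8, 10, 12}
|A - A| = 13

A - A = {-12, -10, -8, -6, -4, -2, 0, 2, 4, 6, 8, 10, 12}


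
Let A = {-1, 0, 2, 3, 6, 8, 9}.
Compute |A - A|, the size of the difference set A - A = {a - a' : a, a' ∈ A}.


A - A = {a - a' : a, a' ∈ A}; |A| = 7.
Bounds: 2|A|-1 ≤ |A - A| ≤ |A|² - |A| + 1, i.e. 13 ≤ |A - A| ≤ 43.
Note: 0 ∈ A - A always (from a - a). The set is symmetric: if d ∈ A - A then -d ∈ A - A.
Enumerate nonzero differences d = a - a' with a > a' (then include -d):
Positive differences: {1, 2, 3, 4, 5, 6, 7, 8, 9, 10}
Full difference set: {0} ∪ (positive diffs) ∪ (negative diffs).
|A - A| = 1 + 2·10 = 21 (matches direct enumeration: 21).

|A - A| = 21


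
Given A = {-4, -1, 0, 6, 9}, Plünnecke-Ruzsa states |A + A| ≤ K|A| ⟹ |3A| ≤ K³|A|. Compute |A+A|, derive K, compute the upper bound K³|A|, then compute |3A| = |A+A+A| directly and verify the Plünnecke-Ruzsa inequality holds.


|A| = 5.
Step 1: Compute A + A by enumerating all 25 pairs.
A + A = {-8, -5, -4, -2, -1, 0, 2, 5, 6, 8, 9, 12, 15, 18}, so |A + A| = 14.
Step 2: Doubling constant K = |A + A|/|A| = 14/5 = 14/5 ≈ 2.8000.
Step 3: Plünnecke-Ruzsa gives |3A| ≤ K³·|A| = (2.8000)³ · 5 ≈ 109.7600.
Step 4: Compute 3A = A + A + A directly by enumerating all triples (a,b,c) ∈ A³; |3A| = 27.
Step 5: Check 27 ≤ 109.7600? Yes ✓.

K = 14/5, Plünnecke-Ruzsa bound K³|A| ≈ 109.7600, |3A| = 27, inequality holds.


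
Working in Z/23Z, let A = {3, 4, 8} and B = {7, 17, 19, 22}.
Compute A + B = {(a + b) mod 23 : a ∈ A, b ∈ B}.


Work in Z/23Z: reduce every sum a + b modulo 23.
Enumerate all 12 pairs:
a = 3: 3+7=10, 3+17=20, 3+19=22, 3+22=2
a = 4: 4+7=11, 4+17=21, 4+19=0, 4+22=3
a = 8: 8+7=15, 8+17=2, 8+19=4, 8+22=7
Distinct residues collected: {0, 2, 3, 4, 7, 10, 11, 15, 20, 21, 22}
|A + B| = 11 (out of 23 total residues).

A + B = {0, 2, 3, 4, 7, 10, 11, 15, 20, 21, 22}


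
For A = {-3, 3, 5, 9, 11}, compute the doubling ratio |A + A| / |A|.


|A| = 5.
Compute A + A by enumerating all 25 pairs.
A + A = {-6, 0, 2, 6, 8, 10, 12, 14, 16, 18, 20, 22}, so |A + A| = 12.
K = |A + A| / |A| = 12/5 (already in lowest terms) ≈ 2.4000.
Reference: AP of size 5 gives K = 9/5 ≈ 1.8000; a fully generic set of size 5 gives K ≈ 3.0000.

|A| = 5, |A + A| = 12, K = 12/5.


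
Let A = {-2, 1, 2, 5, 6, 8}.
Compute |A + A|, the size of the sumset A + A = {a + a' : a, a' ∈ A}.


A + A = {a + a' : a, a' ∈ A}; |A| = 6.
General bounds: 2|A| - 1 ≤ |A + A| ≤ |A|(|A|+1)/2, i.e. 11 ≤ |A + A| ≤ 21.
Lower bound 2|A|-1 is attained iff A is an arithmetic progression.
Enumerate sums a + a' for a ≤ a' (symmetric, so this suffices):
a = -2: -2+-2=-4, -2+1=-1, -2+2=0, -2+5=3, -2+6=4, -2+8=6
a = 1: 1+1=2, 1+2=3, 1+5=6, 1+6=7, 1+8=9
a = 2: 2+2=4, 2+5=7, 2+6=8, 2+8=10
a = 5: 5+5=10, 5+6=11, 5+8=13
a = 6: 6+6=12, 6+8=14
a = 8: 8+8=16
Distinct sums: {-4, -1, 0, 2, 3, 4, 6, 7, 8, 9, 10, 11, 12, 13, 14, 16}
|A + A| = 16

|A + A| = 16


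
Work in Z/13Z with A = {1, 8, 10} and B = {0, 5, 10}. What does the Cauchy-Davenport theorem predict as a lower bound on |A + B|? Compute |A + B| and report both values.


Cauchy-Davenport: |A + B| ≥ min(p, |A| + |B| - 1) for A, B nonempty in Z/pZ.
|A| = 3, |B| = 3, p = 13.
CD lower bound = min(13, 3 + 3 - 1) = min(13, 5) = 5.
Compute A + B mod 13 directly:
a = 1: 1+0=1, 1+5=6, 1+10=11
a = 8: 8+0=8, 8+5=0, 8+10=5
a = 10: 10+0=10, 10+5=2, 10+10=7
A + B = {0, 1, 2, 5, 6, 7, 8, 10, 11}, so |A + B| = 9.
Verify: 9 ≥ 5? Yes ✓.

CD lower bound = 5, actual |A + B| = 9.


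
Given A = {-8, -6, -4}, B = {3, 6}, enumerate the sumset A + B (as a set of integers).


A + B = {a + b : a ∈ A, b ∈ B}.
Enumerate all |A|·|B| = 3·2 = 6 pairs (a, b) and collect distinct sums.
a = -8: -8+3=-5, -8+6=-2
a = -6: -6+3=-3, -6+6=0
a = -4: -4+3=-1, -4+6=2
Collecting distinct sums: A + B = {-5, -3, -2, -1, 0, 2}
|A + B| = 6

A + B = {-5, -3, -2, -1, 0, 2}


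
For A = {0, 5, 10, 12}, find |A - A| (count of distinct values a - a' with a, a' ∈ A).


A - A = {a - a' : a, a' ∈ A}; |A| = 4.
Bounds: 2|A|-1 ≤ |A - A| ≤ |A|² - |A| + 1, i.e. 7 ≤ |A - A| ≤ 13.
Note: 0 ∈ A - A always (from a - a). The set is symmetric: if d ∈ A - A then -d ∈ A - A.
Enumerate nonzero differences d = a - a' with a > a' (then include -d):
Positive differences: {2, 5, 7, 10, 12}
Full difference set: {0} ∪ (positive diffs) ∪ (negative diffs).
|A - A| = 1 + 2·5 = 11 (matches direct enumeration: 11).

|A - A| = 11


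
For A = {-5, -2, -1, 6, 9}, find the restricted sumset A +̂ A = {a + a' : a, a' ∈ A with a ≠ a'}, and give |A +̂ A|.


Restricted sumset: A +̂ A = {a + a' : a ∈ A, a' ∈ A, a ≠ a'}.
Equivalently, take A + A and drop any sum 2a that is achievable ONLY as a + a for a ∈ A (i.e. sums representable only with equal summands).
Enumerate pairs (a, a') with a < a' (symmetric, so each unordered pair gives one sum; this covers all a ≠ a'):
  -5 + -2 = -7
  -5 + -1 = -6
  -5 + 6 = 1
  -5 + 9 = 4
  -2 + -1 = -3
  -2 + 6 = 4
  -2 + 9 = 7
  -1 + 6 = 5
  -1 + 9 = 8
  6 + 9 = 15
Collected distinct sums: {-7, -6, -3, 1, 4, 5, 7, 8, 15}
|A +̂ A| = 9
(Reference bound: |A +̂ A| ≥ 2|A| - 3 for |A| ≥ 2, with |A| = 5 giving ≥ 7.)

|A +̂ A| = 9


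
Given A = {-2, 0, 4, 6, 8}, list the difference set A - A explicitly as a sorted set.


A - A = {a - a' : a, a' ∈ A}.
Compute a - a' for each ordered pair (a, a'):
a = -2: -2--2=0, -2-0=-2, -2-4=-6, -2-6=-8, -2-8=-10
a = 0: 0--2=2, 0-0=0, 0-4=-4, 0-6=-6, 0-8=-8
a = 4: 4--2=6, 4-0=4, 4-4=0, 4-6=-2, 4-8=-4
a = 6: 6--2=8, 6-0=6, 6-4=2, 6-6=0, 6-8=-2
a = 8: 8--2=10, 8-0=8, 8-4=4, 8-6=2, 8-8=0
Collecting distinct values (and noting 0 appears from a-a):
A - A = {-10, -8, -6, -4, -2, 0, 2, 4, 6, 8, 10}
|A - A| = 11

A - A = {-10, -8, -6, -4, -2, 0, 2, 4, 6, 8, 10}


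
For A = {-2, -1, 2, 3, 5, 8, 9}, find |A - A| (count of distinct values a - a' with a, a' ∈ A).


A - A = {a - a' : a, a' ∈ A}; |A| = 7.
Bounds: 2|A|-1 ≤ |A - A| ≤ |A|² - |A| + 1, i.e. 13 ≤ |A - A| ≤ 43.
Note: 0 ∈ A - A always (from a - a). The set is symmetric: if d ∈ A - A then -d ∈ A - A.
Enumerate nonzero differences d = a - a' with a > a' (then include -d):
Positive differences: {1, 2, 3, 4, 5, 6, 7, 9, 10, 11}
Full difference set: {0} ∪ (positive diffs) ∪ (negative diffs).
|A - A| = 1 + 2·10 = 21 (matches direct enumeration: 21).

|A - A| = 21


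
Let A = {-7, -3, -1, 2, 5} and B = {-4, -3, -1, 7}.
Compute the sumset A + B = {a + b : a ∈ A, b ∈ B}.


A + B = {a + b : a ∈ A, b ∈ B}.
Enumerate all |A|·|B| = 5·4 = 20 pairs (a, b) and collect distinct sums.
a = -7: -7+-4=-11, -7+-3=-10, -7+-1=-8, -7+7=0
a = -3: -3+-4=-7, -3+-3=-6, -3+-1=-4, -3+7=4
a = -1: -1+-4=-5, -1+-3=-4, -1+-1=-2, -1+7=6
a = 2: 2+-4=-2, 2+-3=-1, 2+-1=1, 2+7=9
a = 5: 5+-4=1, 5+-3=2, 5+-1=4, 5+7=12
Collecting distinct sums: A + B = {-11, -10, -8, -7, -6, -5, -4, -2, -1, 0, 1, 2, 4, 6, 9, 12}
|A + B| = 16

A + B = {-11, -10, -8, -7, -6, -5, -4, -2, -1, 0, 1, 2, 4, 6, 9, 12}


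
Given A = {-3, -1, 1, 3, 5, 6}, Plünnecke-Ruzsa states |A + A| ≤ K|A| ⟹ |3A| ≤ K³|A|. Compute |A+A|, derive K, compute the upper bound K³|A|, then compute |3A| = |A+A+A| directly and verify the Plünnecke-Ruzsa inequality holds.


|A| = 6.
Step 1: Compute A + A by enumerating all 36 pairs.
A + A = {-6, -4, -2, 0, 2, 3, 4, 5, 6, 7, 8, 9, 10, 11, 12}, so |A + A| = 15.
Step 2: Doubling constant K = |A + A|/|A| = 15/6 = 15/6 ≈ 2.5000.
Step 3: Plünnecke-Ruzsa gives |3A| ≤ K³·|A| = (2.5000)³ · 6 ≈ 93.7500.
Step 4: Compute 3A = A + A + A directly by enumerating all triples (a,b,c) ∈ A³; |3A| = 24.
Step 5: Check 24 ≤ 93.7500? Yes ✓.

K = 15/6, Plünnecke-Ruzsa bound K³|A| ≈ 93.7500, |3A| = 24, inequality holds.


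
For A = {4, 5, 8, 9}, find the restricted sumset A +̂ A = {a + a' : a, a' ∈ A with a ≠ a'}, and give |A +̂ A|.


Restricted sumset: A +̂ A = {a + a' : a ∈ A, a' ∈ A, a ≠ a'}.
Equivalently, take A + A and drop any sum 2a that is achievable ONLY as a + a for a ∈ A (i.e. sums representable only with equal summands).
Enumerate pairs (a, a') with a < a' (symmetric, so each unordered pair gives one sum; this covers all a ≠ a'):
  4 + 5 = 9
  4 + 8 = 12
  4 + 9 = 13
  5 + 8 = 13
  5 + 9 = 14
  8 + 9 = 17
Collected distinct sums: {9, 12, 13, 14, 17}
|A +̂ A| = 5
(Reference bound: |A +̂ A| ≥ 2|A| - 3 for |A| ≥ 2, with |A| = 4 giving ≥ 5.)

|A +̂ A| = 5


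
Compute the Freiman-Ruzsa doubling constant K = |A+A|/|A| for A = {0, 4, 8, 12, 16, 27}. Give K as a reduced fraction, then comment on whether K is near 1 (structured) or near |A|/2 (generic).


|A| = 6.
Compute A + A by enumerating all 36 pairs.
A + A = {0, 4, 8, 12, 16, 20, 24, 27, 28, 31, 32, 35, 39, 43, 54}, so |A + A| = 15.
K = |A + A| / |A| = 15/6 = 5/2 ≈ 2.5000.
Reference: AP of size 6 gives K = 11/6 ≈ 1.8333; a fully generic set of size 6 gives K ≈ 3.5000.

|A| = 6, |A + A| = 15, K = 15/6 = 5/2.


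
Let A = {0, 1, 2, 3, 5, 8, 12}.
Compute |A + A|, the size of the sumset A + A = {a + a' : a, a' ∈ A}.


A + A = {a + a' : a, a' ∈ A}; |A| = 7.
General bounds: 2|A| - 1 ≤ |A + A| ≤ |A|(|A|+1)/2, i.e. 13 ≤ |A + A| ≤ 28.
Lower bound 2|A|-1 is attained iff A is an arithmetic progression.
Enumerate sums a + a' for a ≤ a' (symmetric, so this suffices):
a = 0: 0+0=0, 0+1=1, 0+2=2, 0+3=3, 0+5=5, 0+8=8, 0+12=12
a = 1: 1+1=2, 1+2=3, 1+3=4, 1+5=6, 1+8=9, 1+12=13
a = 2: 2+2=4, 2+3=5, 2+5=7, 2+8=10, 2+12=14
a = 3: 3+3=6, 3+5=8, 3+8=11, 3+12=15
a = 5: 5+5=10, 5+8=13, 5+12=17
a = 8: 8+8=16, 8+12=20
a = 12: 12+12=24
Distinct sums: {0, 1, 2, 3, 4, 5, 6, 7, 8, 9, 10, 11, 12, 13, 14, 15, 16, 17, 20, 24}
|A + A| = 20

|A + A| = 20


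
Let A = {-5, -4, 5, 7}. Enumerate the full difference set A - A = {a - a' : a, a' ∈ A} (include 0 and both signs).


A - A = {a - a' : a, a' ∈ A}.
Compute a - a' for each ordered pair (a, a'):
a = -5: -5--5=0, -5--4=-1, -5-5=-10, -5-7=-12
a = -4: -4--5=1, -4--4=0, -4-5=-9, -4-7=-11
a = 5: 5--5=10, 5--4=9, 5-5=0, 5-7=-2
a = 7: 7--5=12, 7--4=11, 7-5=2, 7-7=0
Collecting distinct values (and noting 0 appears from a-a):
A - A = {-12, -11, -10, -9, -2, -1, 0, 1, 2, 9, 10, 11, 12}
|A - A| = 13

A - A = {-12, -11, -10, -9, -2, -1, 0, 1, 2, 9, 10, 11, 12}


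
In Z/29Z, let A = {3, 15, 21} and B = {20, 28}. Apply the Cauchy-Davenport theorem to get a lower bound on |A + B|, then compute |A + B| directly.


Cauchy-Davenport: |A + B| ≥ min(p, |A| + |B| - 1) for A, B nonempty in Z/pZ.
|A| = 3, |B| = 2, p = 29.
CD lower bound = min(29, 3 + 2 - 1) = min(29, 4) = 4.
Compute A + B mod 29 directly:
a = 3: 3+20=23, 3+28=2
a = 15: 15+20=6, 15+28=14
a = 21: 21+20=12, 21+28=20
A + B = {2, 6, 12, 14, 20, 23}, so |A + B| = 6.
Verify: 6 ≥ 4? Yes ✓.

CD lower bound = 4, actual |A + B| = 6.
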